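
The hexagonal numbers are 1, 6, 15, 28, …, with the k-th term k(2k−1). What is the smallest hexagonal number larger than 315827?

316410

Solve n(2n−1) > 315827 for integer n.
The largest n with value ≤ 315827 is 397 (since 314821 ≤ 315827 < 316410), so the first above is n = 398, value 316410.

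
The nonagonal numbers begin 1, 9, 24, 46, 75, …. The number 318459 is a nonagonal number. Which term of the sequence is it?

Set n(7n−5)/2 = 318459, giving 7n² − 5n − 636918 = 0.
The discriminant is 25 + 56·318459 = 17833729, and √17833729 = 4223.
So n = (5 + 4223) / 14 = 4228/14 = 302.

302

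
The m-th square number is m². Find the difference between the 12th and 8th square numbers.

12² = 144 and 8² = 64.
Difference: 144 − 64 = 80.

80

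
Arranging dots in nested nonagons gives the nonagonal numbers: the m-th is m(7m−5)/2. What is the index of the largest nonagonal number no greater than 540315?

Solve n(7n−5)/2 ≤ 540315 for integer n.
n = 393 gives 539589 ≤ 540315, while n = 394 gives 542341 > 540315; so the answer is index 393.

393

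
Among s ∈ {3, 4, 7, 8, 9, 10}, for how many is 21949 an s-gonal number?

s = 3: P(3, 209) = 21945 and P(3, 210) = 22155; 21949 is not s-gonal.
s = 4: P(4, 148) = 21904 and P(4, 149) = 22201; 21949 is not s-gonal.
s = 7: P(7, 94) = 21949. ✓
s = 8: P(8, 85) = 21505 and P(8, 86) = 22016; 21949 is not s-gonal.
s = 9: P(9, 79) = 21646 and P(9, 80) = 22200; 21949 is not s-gonal.
s = 10: P(10, 74) = 21682 and P(10, 75) = 22275; 21949 is not s-gonal.
Hits: s ∈ {7} → 1.

1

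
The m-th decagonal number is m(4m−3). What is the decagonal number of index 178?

The 178th decagonal number is n(4n−3) with n = 178.
178·(4·178 − 3) = 178·709 = 126202.

126202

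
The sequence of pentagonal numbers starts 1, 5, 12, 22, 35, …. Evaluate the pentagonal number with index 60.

5370

The 60th pentagonal number is n(3n−1)/2 with n = 60.
60·(3·60 − 1)/2 = 60·179/2 = 5370.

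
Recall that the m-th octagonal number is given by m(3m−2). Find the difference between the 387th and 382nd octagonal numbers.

11525

387·(3·387 − 2) = 448533 and 382·(3·382 − 2) = 437008.
Difference: 448533 − 437008 = 11525.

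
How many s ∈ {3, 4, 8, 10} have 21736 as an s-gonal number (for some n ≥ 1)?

s = 3: P(3, 208) = 21736. ✓
s = 4: P(4, 147) = 21609 and P(4, 148) = 21904; 21736 is not s-gonal.
s = 8: P(8, 85) = 21505 and P(8, 86) = 22016; 21736 is not s-gonal.
s = 10: P(10, 74) = 21682 and P(10, 75) = 22275; 21736 is not s-gonal.
Hits: s ∈ {3} → 1.

1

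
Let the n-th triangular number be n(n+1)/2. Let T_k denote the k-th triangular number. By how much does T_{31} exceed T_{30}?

Consecutive triangular numbers differ by n: T_{31} − T_{30} = 31.

31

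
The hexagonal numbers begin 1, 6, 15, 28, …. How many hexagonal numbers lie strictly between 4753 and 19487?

49

The n-th hexagonal number is n(2n−1).
Smallest index with value > 4753: n = 50 (giving 4950).
Largest index with value < 19487: n = 98 (giving 19110).
Indices 50 through 98: 49 terms.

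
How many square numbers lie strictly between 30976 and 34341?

The n-th square number is n².
Smallest index with value > 30976: n = 177 (giving 31329).
Largest index with value < 34341: n = 185 (giving 34225).
Indices 177 through 185: 9 terms.

9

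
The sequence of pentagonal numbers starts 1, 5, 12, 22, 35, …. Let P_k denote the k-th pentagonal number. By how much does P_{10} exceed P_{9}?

28

Consecutive pentagonal numbers differ by 3n − 2: here 3·10 − 2 = 28.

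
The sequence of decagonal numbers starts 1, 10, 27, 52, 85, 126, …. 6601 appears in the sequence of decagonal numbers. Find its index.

41

Set n(4n−3) = 6601, giving 4n² − 3n − 6601 = 0.
So n = (3 + 325) / 8 = 328/8 = 41.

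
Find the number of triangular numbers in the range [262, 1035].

The n-th triangular number is n(n+1)/2.
Smallest index with value ≥ 262: n = 23 (giving 276).
Largest index with value ≤ 1035: n = 45 (giving 1035).
Indices 23 through 45: 23 terms.

23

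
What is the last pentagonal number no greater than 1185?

Solve n(3n−1)/2 ≤ 1185 for integer n.
n = 28 gives 1162 ≤ 1185, while n = 29 gives 1247 > 1185; so the answer is 1162.

1162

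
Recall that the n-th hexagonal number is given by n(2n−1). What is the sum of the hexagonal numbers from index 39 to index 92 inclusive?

486045

Σ i(2i−1) = 2Σi² − Σi over i = 39..92.
Σi = 4278 − 741 = 3537 and Σi² = 263810 − 19019 = 244791.
2·244791 − 1·3537 = 486045.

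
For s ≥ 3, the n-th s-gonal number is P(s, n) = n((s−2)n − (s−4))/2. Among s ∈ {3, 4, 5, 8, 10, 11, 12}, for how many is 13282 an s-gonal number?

1

s = 3: P(3, 162) = 13203 and P(3, 163) = 13366; 13282 is not s-gonal.
s = 4: P(4, 115) = 13225 and P(4, 116) = 13456; 13282 is not s-gonal.
s = 5: P(5, 94) = 13207 and P(5, 95) = 13490; 13282 is not s-gonal.
s = 8: P(8, 66) = 12936 and P(8, 67) = 13333; 13282 is not s-gonal.
s = 10: P(10, 58) = 13282. ✓
s = 11: P(11, 54) = 12933 and P(11, 55) = 13420; 13282 is not s-gonal.
s = 12: P(12, 51) = 12801 and P(12, 52) = 13312; 13282 is not s-gonal.
Hits: s ∈ {10} → 1.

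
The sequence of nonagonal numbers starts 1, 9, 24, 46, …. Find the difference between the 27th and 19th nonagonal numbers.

27·(7·27 − 5)/2 = 2484 and 19·(7·19 − 5)/2 = 1216.
Difference: 2484 − 1216 = 1268.

1268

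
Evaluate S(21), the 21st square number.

441

The 21st square number is n² with n = 21.
21² = 441.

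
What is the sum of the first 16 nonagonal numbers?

Σ i(7i−5)/2 = (7Σi² − 5Σi) / 2 over i = 1..16.
Σi = 136 and Σi² = 1496.
(7·1496 − 5·136) / 2 = 9792/2 = 4896.

4896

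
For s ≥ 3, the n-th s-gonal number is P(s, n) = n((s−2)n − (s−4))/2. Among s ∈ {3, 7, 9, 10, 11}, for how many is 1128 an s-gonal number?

s = 3: P(3, 47) = 1128. ✓
s = 7: P(7, 21) = 1071 and P(7, 22) = 1177; 1128 is not s-gonal.
s = 9: P(9, 18) = 1089 and P(9, 19) = 1216; 1128 is not s-gonal.
s = 10: P(10, 17) = 1105 and P(10, 18) = 1242; 1128 is not s-gonal.
s = 11: P(11, 16) = 1096 and P(11, 17) = 1241; 1128 is not s-gonal.
Hits: s ∈ {3} → 1.

1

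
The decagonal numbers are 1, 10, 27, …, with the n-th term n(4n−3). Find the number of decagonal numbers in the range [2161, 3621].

The n-th decagonal number is n(4n−3).
Smallest index with value ≥ 2161: n = 24 (giving 2232).
Largest index with value ≤ 3621: n = 30 (giving 3510).
Indices 24 through 30: 7 terms.

7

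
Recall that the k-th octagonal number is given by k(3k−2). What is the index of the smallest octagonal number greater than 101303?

185

Solve n(3n−2) > 101303 for integer n.
The largest n with value ≤ 101303 is 184 (since 101200 ≤ 101303 < 102305), so the first above is n = 185, value 102305.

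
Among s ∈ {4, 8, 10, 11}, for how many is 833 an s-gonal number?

2

s = 4: P(4, 28) = 784 and P(4, 29) = 841; 833 is not s-gonal.
s = 8: P(8, 17) = 833. ✓
s = 10: P(10, 14) = 742 and P(10, 15) = 855; 833 is not s-gonal.
s = 11: P(11, 14) = 833. ✓
Hits: s ∈ {8, 11} → 2.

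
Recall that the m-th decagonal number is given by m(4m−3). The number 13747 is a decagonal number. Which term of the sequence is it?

59

Set n(4n−3) = 13747, giving 4n² − 3n − 13747 = 0.
The discriminant is 9 + 16·13747 = 219961, and √219961 = 469.
So n = (3 + 469) / 8 = 472/8 = 59.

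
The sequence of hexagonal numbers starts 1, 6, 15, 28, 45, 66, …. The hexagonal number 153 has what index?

Set n(2n−1) = 153, giving 2n² − n − 153 = 0.
The discriminant is 1 + 8·153 = 1225, and √1225 = 35.
So n = (1 + 35) / 4 = 36/4 = 9.
Check: 9·(2·9 − 1) = 153. ✓

9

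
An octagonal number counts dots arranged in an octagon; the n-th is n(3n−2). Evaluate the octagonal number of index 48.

6816

48·(3·48 − 2) = 48·142 = 6816.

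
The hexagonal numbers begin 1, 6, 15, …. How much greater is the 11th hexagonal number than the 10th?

41

Consecutive hexagonal numbers differ by 4n − 3: here 4·11 − 3 = 41.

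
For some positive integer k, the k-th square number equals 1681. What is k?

41

We need n² = 1681, so n = √1681 = 41.
Check: 41² = 1681. ✓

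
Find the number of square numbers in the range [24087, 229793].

The n-th square number is n².
Smallest index with value ≥ 24087: n = 156 (giving 24336).
Largest index with value ≤ 229793: n = 479 (giving 229441).
Indices 156 through 479: 324 terms.

324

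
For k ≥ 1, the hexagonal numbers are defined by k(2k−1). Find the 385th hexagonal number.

296065

The 385th hexagonal number is n(2n−1) with n = 385.
385·(2·385 − 1) = 385·769 = 296065.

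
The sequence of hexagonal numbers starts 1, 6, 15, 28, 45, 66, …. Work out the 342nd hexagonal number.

233586

342·(2·342 − 1) = 342·683 = 233586.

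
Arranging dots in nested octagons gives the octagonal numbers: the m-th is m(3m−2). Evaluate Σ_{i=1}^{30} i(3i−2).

Σ i(3i−2) = 3Σi² − 2Σi over i = 1..30.
Σi = 465 and Σi² = 9455.
3·9455 − 2·465 = 27435.

27435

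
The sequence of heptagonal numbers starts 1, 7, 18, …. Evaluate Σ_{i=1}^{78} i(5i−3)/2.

Σ i(5i−3)/2 = (5Σi² − 3Σi) / 2 over i = 1..78.
Σi = 3081 and Σi² = 161239.
(5·161239 − 3·3081) / 2 = 796952/2 = 398476.

398476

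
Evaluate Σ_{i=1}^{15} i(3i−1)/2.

1800

Σ i(3i−1)/2 = (3Σi² − Σi) / 2 over i = 1..15.
Σi = 120 and Σi² = 1240.
(3·1240 − 1·120) / 2 = 3600/2 = 1800.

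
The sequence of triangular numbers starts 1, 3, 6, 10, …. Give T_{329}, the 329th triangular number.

54285

329·330/2 = 108570/2 = 54285.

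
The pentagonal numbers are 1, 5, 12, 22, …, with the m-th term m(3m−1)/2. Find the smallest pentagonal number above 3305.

Solve n(3n−1)/2 > 3305 for integer n.
The largest n with value ≤ 3305 is 47 (since 3290 ≤ 3305 < 3432), so the first above is n = 48, value 3432.

3432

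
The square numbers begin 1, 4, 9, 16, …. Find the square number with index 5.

25

5² = 25.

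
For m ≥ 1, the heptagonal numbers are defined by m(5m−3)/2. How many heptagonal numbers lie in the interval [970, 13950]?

56

The n-th heptagonal number is n(5n−3)/2.
Smallest index with value ≥ 970: n = 20 (giving 970).
Largest index with value ≤ 13950: n = 75 (giving 13950).
Indices 20 through 75: 56 terms.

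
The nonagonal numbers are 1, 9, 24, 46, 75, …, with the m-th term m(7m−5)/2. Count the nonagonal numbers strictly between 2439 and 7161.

19

The n-th nonagonal number is n(7n−5)/2.
Smallest index with value > 2439: n = 27 (giving 2484).
Largest index with value < 7161: n = 45 (giving 6975).
Indices 27 through 45: 19 terms.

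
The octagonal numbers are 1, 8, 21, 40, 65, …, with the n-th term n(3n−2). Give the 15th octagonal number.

The 15th octagonal number is n(3n−2) with n = 15.
15·(3·15 − 2) = 15·43 = 645.

645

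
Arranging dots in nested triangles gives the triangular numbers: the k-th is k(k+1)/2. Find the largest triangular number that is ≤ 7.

6

Solve n(n+1)/2 ≤ 7 for integer n.
n = 3 gives 6 ≤ 7, while n = 4 gives 10 > 7; so the answer is 6.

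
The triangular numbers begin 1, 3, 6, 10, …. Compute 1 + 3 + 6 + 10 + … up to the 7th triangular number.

84

Σ i(i+1)/2 = (Σi² + Σi) / 2 over i = 1..7.
Σi = 28 and Σi² = 140.
(1·140 + 1·28) / 2 = 168/2 = 84.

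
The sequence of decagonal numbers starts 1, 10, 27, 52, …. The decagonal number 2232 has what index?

24

Set n(4n−3) = 2232, giving 4n² − 3n − 2232 = 0.
So n = (3 + 189) / 8 = 192/8 = 24.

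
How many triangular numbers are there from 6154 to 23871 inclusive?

108

The n-th triangular number is n(n+1)/2.
Smallest index with value ≥ 6154: n = 111 (giving 6216).
Largest index with value ≤ 23871: n = 218 (giving 23871).
Indices 111 through 218: 108 terms.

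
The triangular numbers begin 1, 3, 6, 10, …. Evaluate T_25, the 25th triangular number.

325

The 25th triangular number is n(n+1)/2 with n = 25.
25·26/2 = 650/2 = 325.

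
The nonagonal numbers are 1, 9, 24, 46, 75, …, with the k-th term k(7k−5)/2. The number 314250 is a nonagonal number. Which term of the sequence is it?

Set n(7n−5)/2 = 314250, giving 7n² − 5n − 628500 = 0.
The discriminant is 25 + 56·314250 = 17598025, and √17598025 = 4195.
So n = (5 + 4195) / 14 = 4200/14 = 300.

300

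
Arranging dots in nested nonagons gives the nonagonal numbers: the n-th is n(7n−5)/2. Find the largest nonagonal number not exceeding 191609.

191061

Solve n(7n−5)/2 ≤ 191609 for integer n.
n = 234 gives 191061 ≤ 191609, while n = 235 gives 192700 > 191609; so the answer is 191061.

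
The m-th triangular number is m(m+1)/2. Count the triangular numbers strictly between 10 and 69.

7

The n-th triangular number is n(n+1)/2.
Smallest index with value > 10: n = 5 (giving 15).
Largest index with value < 69: n = 11 (giving 66).
Indices 5 through 11: 7 terms.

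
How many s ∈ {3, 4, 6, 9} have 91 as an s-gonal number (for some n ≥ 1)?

2

s = 3: P(3, 13) = 91. ✓
s = 4: P(4, 9) = 81 and P(4, 10) = 100; 91 is not s-gonal.
s = 6: P(6, 7) = 91. ✓
s = 9: P(9, 5) = 75 and P(9, 6) = 111; 91 is not s-gonal.
Hits: s ∈ {3, 6} → 2.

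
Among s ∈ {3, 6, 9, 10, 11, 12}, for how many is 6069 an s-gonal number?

1

s = 3: P(3, 109) = 5995 and P(3, 110) = 6105; 6069 is not s-gonal.
s = 6: P(6, 55) = 5995 and P(6, 56) = 6216; 6069 is not s-gonal.
s = 9: P(9, 42) = 6069. ✓
s = 10: P(10, 39) = 5967 and P(10, 40) = 6280; 6069 is not s-gonal.
s = 11: P(11, 37) = 6031 and P(11, 38) = 6365; 6069 is not s-gonal.
s = 12: P(12, 35) = 5985 and P(12, 36) = 6336; 6069 is not s-gonal.
Hits: s ∈ {9} → 1.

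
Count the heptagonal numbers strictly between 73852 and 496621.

273

The n-th heptagonal number is n(5n−3)/2.
Smallest index with value > 73852: n = 173 (giving 74563).
Largest index with value < 496621: n = 445 (giving 494395).
Indices 173 through 445: 273 terms.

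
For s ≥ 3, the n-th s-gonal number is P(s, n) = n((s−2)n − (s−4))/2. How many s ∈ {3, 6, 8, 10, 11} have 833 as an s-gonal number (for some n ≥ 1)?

2

s = 3: P(3, 40) = 820 and P(3, 41) = 861; 833 is not s-gonal.
s = 6: P(6, 20) = 780 and P(6, 21) = 861; 833 is not s-gonal.
s = 8: P(8, 17) = 833. ✓
s = 10: P(10, 14) = 742 and P(10, 15) = 855; 833 is not s-gonal.
s = 11: P(11, 14) = 833. ✓
Hits: s ∈ {8, 11} → 2.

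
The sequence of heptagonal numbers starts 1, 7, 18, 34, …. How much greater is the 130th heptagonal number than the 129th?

646

Consecutive heptagonal numbers differ by 5n − 4: here 5·130 − 4 = 646.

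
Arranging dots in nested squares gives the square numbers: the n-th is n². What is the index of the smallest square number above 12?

Solve n² > 12 for integer n.
The largest n with value ≤ 12 is 3 (since 9 ≤ 12 < 16), so the first above is n = 4, value 16.

4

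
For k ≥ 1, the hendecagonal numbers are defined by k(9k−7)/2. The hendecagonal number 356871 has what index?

282

Set n(9n−7)/2 = 356871, giving 9n² − 7n − 713742 = 0.
The discriminant is 49 + 72·356871 = 25694761, and √25694761 = 5069.
So n = (7 + 5069) / 18 = 5076/18 = 282.
Check: 282·(9·282 − 7)/2 = 356871. ✓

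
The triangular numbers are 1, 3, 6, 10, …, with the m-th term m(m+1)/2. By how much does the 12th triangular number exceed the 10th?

12·13/2 = 78 and 10·11/2 = 55.
Difference: 78 − 55 = 23.

23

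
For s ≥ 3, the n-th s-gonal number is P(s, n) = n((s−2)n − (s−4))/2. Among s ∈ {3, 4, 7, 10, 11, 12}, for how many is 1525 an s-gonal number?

s = 3: P(3, 54) = 1485 and P(3, 55) = 1540; 1525 is not s-gonal.
s = 4: P(4, 39) = 1521 and P(4, 40) = 1600; 1525 is not s-gonal.
s = 7: P(7, 25) = 1525. ✓
s = 10: P(10, 19) = 1387 and P(10, 20) = 1540; 1525 is not s-gonal.
s = 11: P(11, 18) = 1395 and P(11, 19) = 1558; 1525 is not s-gonal.
s = 12: P(12, 17) = 1377 and P(12, 18) = 1548; 1525 is not s-gonal.
Hits: s ∈ {7} → 1.

1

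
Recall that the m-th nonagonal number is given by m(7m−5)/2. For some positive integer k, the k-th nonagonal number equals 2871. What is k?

29

Set n(7n−5)/2 = 2871, giving 7n² − 5n − 5742 = 0.
The discriminant is 25 + 56·2871 = 160801, and √160801 = 401.
So n = (5 + 401) / 14 = 406/14 = 29.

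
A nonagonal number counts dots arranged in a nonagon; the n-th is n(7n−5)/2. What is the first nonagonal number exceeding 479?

559

Solve n(7n−5)/2 > 479 for integer n.
The largest n with value ≤ 479 is 12 (since 474 ≤ 479 < 559), so the first above is n = 13, value 559.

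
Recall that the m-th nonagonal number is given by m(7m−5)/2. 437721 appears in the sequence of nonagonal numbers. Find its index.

354

Set n(7n−5)/2 = 437721, giving 7n² − 5n − 875442 = 0.
The discriminant is 25 + 56·437721 = 24512401, and √24512401 = 4951.
So n = (5 + 4951) / 14 = 4956/14 = 354.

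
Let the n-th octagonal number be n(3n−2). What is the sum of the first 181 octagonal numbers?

5946031

Σ i(3i−2) = 3Σi² − 2Σi over i = 1..181.
Σi = 16471 and Σi² = 1992991.
3·1992991 − 2·16471 = 5946031.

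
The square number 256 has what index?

16

We need n² = 256, so n = √256 = 16.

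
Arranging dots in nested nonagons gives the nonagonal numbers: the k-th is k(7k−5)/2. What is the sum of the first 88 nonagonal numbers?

798864

Σ i(7i−5)/2 = (7Σi² − 5Σi) / 2 over i = 1..88.
Σi = 3916 and Σi² = 231044.
(7·231044 − 5·3916) / 2 = 1597728/2 = 798864.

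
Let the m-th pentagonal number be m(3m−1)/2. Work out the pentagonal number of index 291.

126876

The 291st pentagonal number is n(3n−1)/2 with n = 291.
291·(3·291 − 1)/2 = 291·872/2 = 291·436 = 126876.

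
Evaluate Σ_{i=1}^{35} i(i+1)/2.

7770

Σ i(i+1)/2 = (Σi² + Σi) / 2 over i = 1..35.
Σi = 630 and Σi² = 14910.
(1·14910 + 1·630) / 2 = 15540/2 = 7770.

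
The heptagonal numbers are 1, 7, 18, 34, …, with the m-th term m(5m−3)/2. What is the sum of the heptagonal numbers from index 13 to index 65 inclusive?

Σ i(5i−3)/2 = (5Σi² − 3Σi) / 2 over i = 13..65.
Σi = 2145 − 78 = 2067 and Σi² = 93665 − 650 = 93015.
(5·93015 − 3·2067) / 2 = 458874/2 = 229437.

229437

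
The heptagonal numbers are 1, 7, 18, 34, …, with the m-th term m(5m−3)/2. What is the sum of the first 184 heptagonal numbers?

5208120

Σ i(5i−3)/2 = (5Σi² − 3Σi) / 2 over i = 1..184.
Σi = 17020 and Σi² = 2093460.
(5·2093460 − 3·17020) / 2 = 10416240/2 = 5208120.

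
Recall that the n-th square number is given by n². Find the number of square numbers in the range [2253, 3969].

The n-th square number is n².
Smallest index with value ≥ 2253: n = 48 (giving 2304).
Largest index with value ≤ 3969: n = 63 (giving 3969).
Indices 48 through 63: 16 terms.

16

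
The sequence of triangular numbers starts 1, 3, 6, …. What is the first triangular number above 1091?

Solve n(n+1)/2 > 1091 for integer n.
The largest n with value ≤ 1091 is 46 (since 1081 ≤ 1091 < 1128), so the first above is n = 47, value 1128.

1128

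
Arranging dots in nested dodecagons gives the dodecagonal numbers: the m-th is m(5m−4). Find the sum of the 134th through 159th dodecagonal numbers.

Σ i(5i−4) = 5Σi² − 4Σi over i = 134..159.
Σi = 12720 − 8911 = 3809 and Σi² = 1352560 − 793079 = 559481.
5·559481 − 4·3809 = 2782169.

2782169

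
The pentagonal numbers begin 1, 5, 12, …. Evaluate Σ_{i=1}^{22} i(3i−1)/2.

Σ i(3i−1)/2 = (3Σi² − Σi) / 2 over i = 1..22.
Σi = 253 and Σi² = 3795.
(3·3795 − 1·253) / 2 = 11132/2 = 5566.

5566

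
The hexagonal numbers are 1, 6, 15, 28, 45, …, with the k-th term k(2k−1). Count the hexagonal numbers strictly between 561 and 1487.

The n-th hexagonal number is n(2n−1).
Smallest index with value > 561: n = 18 (giving 630).
Largest index with value < 1487: n = 27 (giving 1431).
Indices 18 through 27: 10 terms.

10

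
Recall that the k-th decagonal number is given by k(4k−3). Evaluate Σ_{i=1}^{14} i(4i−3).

Σ i(4i−3) = 4Σi² − 3Σi over i = 1..14.
Σi = 105 and Σi² = 1015.
4·1015 − 3·105 = 3745.

3745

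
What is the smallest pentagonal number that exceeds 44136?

44290

Solve n(3n−1)/2 > 44136 for integer n.
The largest n with value ≤ 44136 is 171 (since 43776 ≤ 44136 < 44290), so the first above is n = 172, value 44290.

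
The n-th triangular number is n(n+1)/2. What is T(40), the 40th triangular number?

820

The 40th triangular number is n(n+1)/2 with n = 40.
40·41/2 = 1640/2 = 820.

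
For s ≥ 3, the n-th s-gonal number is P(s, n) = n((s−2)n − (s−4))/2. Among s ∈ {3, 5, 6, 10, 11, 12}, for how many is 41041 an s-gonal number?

2

s = 3: P(3, 286) = 41041. ✓
s = 5: P(5, 165) = 40755 and P(5, 166) = 41251; 41041 is not s-gonal.
s = 6: P(6, 143) = 40755 and P(6, 144) = 41328; 41041 is not s-gonal.
s = 10: P(10, 101) = 40501 and P(10, 102) = 41310; 41041 is not s-gonal.
s = 11: P(11, 95) = 40280 and P(11, 96) = 41136; 41041 is not s-gonal.
s = 12: P(12, 91) = 41041. ✓
Hits: s ∈ {3, 12} → 2.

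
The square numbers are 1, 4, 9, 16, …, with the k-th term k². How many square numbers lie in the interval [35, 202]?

The n-th square number is n².
Smallest index with value ≥ 35: n = 6 (giving 36).
Largest index with value ≤ 202: n = 14 (giving 196).
Indices 6 through 14: 9 terms.

9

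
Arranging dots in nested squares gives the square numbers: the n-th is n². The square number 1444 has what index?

38

We need n² = 1444, so n = √1444 = 38.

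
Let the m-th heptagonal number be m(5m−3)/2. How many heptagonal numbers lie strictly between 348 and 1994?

The n-th heptagonal number is n(5n−3)/2.
Smallest index with value > 348: n = 13 (giving 403).
Largest index with value < 1994: n = 28 (giving 1918).
Indices 13 through 28: 16 terms.

16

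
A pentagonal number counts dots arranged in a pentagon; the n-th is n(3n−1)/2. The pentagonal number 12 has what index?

3

Set n(3n−1)/2 = 12, giving 3n² − n − 24 = 0.
The discriminant is 1 + 24·12 = 289, and √289 = 17.
So n = (1 + 17) / 6 = 18/6 = 3.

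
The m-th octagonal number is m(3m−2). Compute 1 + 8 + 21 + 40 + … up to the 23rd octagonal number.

12420

Σ i(3i−2) = 3Σi² − 2Σi over i = 1..23.
Σi = 276 and Σi² = 4324.
3·4324 − 2·276 = 12420.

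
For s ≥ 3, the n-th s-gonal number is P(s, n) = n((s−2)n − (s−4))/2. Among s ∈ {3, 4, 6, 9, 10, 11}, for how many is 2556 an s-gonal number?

s = 3: P(3, 71) = 2556. ✓
s = 4: P(4, 50) = 2500 and P(4, 51) = 2601; 2556 is not s-gonal.
s = 6: P(6, 36) = 2556. ✓
s = 9: P(9, 27) = 2484 and P(9, 28) = 2674; 2556 is not s-gonal.
s = 10: P(10, 25) = 2425 and P(10, 26) = 2626; 2556 is not s-gonal.
s = 11: P(11, 24) = 2508 and P(11, 25) = 2725; 2556 is not s-gonal.
Hits: s ∈ {3, 6} → 2.

2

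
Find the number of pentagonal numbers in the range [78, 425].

10

The n-th pentagonal number is n(3n−1)/2.
Smallest index with value ≥ 78: n = 8 (giving 92).
Largest index with value ≤ 425: n = 17 (giving 425).
Indices 8 through 17: 10 terms.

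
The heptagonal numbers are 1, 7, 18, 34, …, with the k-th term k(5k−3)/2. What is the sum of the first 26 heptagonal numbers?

Σ i(5i−3)/2 = (5Σi² − 3Σi) / 2 over i = 1..26.
Σi = 351 and Σi² = 6201.
(5·6201 − 3·351) / 2 = 29952/2 = 14976.

14976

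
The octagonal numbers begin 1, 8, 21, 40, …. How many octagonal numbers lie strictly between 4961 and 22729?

The n-th octagonal number is n(3n−2).
Smallest index with value > 4961: n = 42 (giving 5208).
Largest index with value < 22729: n = 87 (giving 22533).
Indices 42 through 87: 46 terms.

46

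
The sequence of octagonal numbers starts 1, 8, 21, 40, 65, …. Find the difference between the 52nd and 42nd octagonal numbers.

52·(3·52 − 2) = 8008 and 42·(3·42 − 2) = 5208.
Difference: 8008 − 5208 = 2800.

2800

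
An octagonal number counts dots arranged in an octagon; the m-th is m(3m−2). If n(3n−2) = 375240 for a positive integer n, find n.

Set n(3n−2) = 375240, giving 3n² − 2n − 375240 = 0.
The discriminant is 4 + 12·375240 = 4502884, and √4502884 = 2122.
So n = (2 + 2122) / 6 = 2124/6 = 354.

354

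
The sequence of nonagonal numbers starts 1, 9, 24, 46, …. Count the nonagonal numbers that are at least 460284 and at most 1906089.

The n-th nonagonal number is n(7n−5)/2.
Smallest index with value ≥ 460284: n = 363 (giving 460284).
Largest index with value ≤ 1906089: n = 738 (giving 1904409).
Indices 363 through 738: 376 terms.

376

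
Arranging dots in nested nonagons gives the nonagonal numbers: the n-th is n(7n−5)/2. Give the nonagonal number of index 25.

2125

The 25th nonagonal number is n(7n−5)/2 with n = 25.
25·(7·25 − 5)/2 = 25·170/2 = 25·85 = 2125.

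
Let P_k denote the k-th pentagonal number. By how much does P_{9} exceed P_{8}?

Consecutive pentagonal numbers differ by 3n − 2: here 3·9 − 2 = 25.

25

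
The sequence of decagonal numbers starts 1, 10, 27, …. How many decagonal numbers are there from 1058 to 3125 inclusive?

The n-th decagonal number is n(4n−3).
Smallest index with value ≥ 1058: n = 17 (giving 1105).
Largest index with value ≤ 3125: n = 28 (giving 3052).
Indices 17 through 28: 12 terms.

12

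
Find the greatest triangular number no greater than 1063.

Solve n(n+1)/2 ≤ 1063 for integer n.
n = 45 gives 1035 ≤ 1063, while n = 46 gives 1081 > 1063; so the answer is 1035.

1035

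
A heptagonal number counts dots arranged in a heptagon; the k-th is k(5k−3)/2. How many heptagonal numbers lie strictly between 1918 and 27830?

The n-th heptagonal number is n(5n−3)/2.
Smallest index with value > 1918: n = 29 (giving 2059).
Largest index with value < 27830: n = 105 (giving 27405).
Indices 29 through 105: 77 terms.

77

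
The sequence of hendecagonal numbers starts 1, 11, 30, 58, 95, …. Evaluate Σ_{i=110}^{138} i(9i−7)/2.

2003117

Σ i(9i−7)/2 = (9Σi² − 7Σi) / 2 over i = 110..138.
Σi = 9591 − 5995 = 3596 and Σi² = 885569 − 437635 = 447934.
(9·447934 − 7·3596) / 2 = 4006234/2 = 2003117.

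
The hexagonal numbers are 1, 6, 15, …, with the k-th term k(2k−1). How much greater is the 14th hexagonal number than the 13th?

53

Consecutive hexagonal numbers differ by 4n − 3: here 4·14 − 3 = 53.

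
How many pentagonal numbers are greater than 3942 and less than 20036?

The n-th pentagonal number is n(3n−1)/2.
Smallest index with value > 3942: n = 52 (giving 4030).
Largest index with value < 20036: n = 115 (giving 19780).
Indices 52 through 115: 64 terms.

64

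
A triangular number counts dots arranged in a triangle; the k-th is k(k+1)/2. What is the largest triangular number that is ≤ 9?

6

Solve n(n+1)/2 ≤ 9 for integer n.
n = 3 gives 6 ≤ 9, while n = 4 gives 10 > 9; so the answer is 6.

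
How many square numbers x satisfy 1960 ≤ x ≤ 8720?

The n-th square number is n².
Smallest index with value ≥ 1960: n = 45 (giving 2025).
Largest index with value ≤ 8720: n = 93 (giving 8649).
Indices 45 through 93: 49 terms.

49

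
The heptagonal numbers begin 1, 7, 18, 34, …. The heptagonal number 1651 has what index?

Set n(5n−3)/2 = 1651, giving 5n² − 3n − 3302 = 0.
The discriminant is 9 + 40·1651 = 66049, and √66049 = 257.
So n = (3 + 257) / 10 = 260/10 = 26.
Check: 26·(5·26 − 3)/2 = 1651. ✓

26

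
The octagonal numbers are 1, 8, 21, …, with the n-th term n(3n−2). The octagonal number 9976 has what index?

Set n(3n−2) = 9976, giving 3n² − 2n − 9976 = 0.
The discriminant is 4 + 12·9976 = 119716, and √119716 = 346.
So n = (2 + 346) / 6 = 348/6 = 58.
Check: 58·(3·58 − 2) = 9976. ✓

58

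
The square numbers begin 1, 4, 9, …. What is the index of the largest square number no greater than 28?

5

Solve n² ≤ 28 for integer n.
n = 5 gives 25 ≤ 28, while n = 6 gives 36 > 28; so the answer is index 5.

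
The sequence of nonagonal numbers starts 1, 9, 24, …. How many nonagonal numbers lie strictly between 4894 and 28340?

The n-th nonagonal number is n(7n−5)/2.
Smallest index with value > 4894: n = 38 (giving 4959).
Largest index with value < 28340: n = 90 (giving 28125).
Indices 38 through 90: 53 terms.

53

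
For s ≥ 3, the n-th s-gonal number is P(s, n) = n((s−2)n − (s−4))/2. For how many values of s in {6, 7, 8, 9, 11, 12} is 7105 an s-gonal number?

1

s = 6: P(6, 59) = 6903 and P(6, 60) = 7140; 7105 is not s-gonal.
s = 7: P(7, 53) = 6943 and P(7, 54) = 7209; 7105 is not s-gonal.
s = 8: P(8, 49) = 7105. ✓
s = 9: P(9, 45) = 6975 and P(9, 46) = 7291; 7105 is not s-gonal.
s = 11: P(11, 40) = 7060 and P(11, 41) = 7421; 7105 is not s-gonal.
s = 12: P(12, 38) = 7068 and P(12, 39) = 7449; 7105 is not s-gonal.
Hits: s ∈ {8} → 1.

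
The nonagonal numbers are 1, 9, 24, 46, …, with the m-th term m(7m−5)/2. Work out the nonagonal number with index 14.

651

The 14th nonagonal number is n(7n−5)/2 with n = 14.
14·(7·14 − 5)/2 = 14·93/2 = 651.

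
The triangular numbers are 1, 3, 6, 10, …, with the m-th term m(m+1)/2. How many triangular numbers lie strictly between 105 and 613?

20

The n-th triangular number is n(n+1)/2.
Smallest index with value > 105: n = 15 (giving 120).
Largest index with value < 613: n = 34 (giving 595).
Indices 15 through 34: 20 terms.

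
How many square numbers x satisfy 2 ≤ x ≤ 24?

3

The n-th square number is n².
Smallest index with value ≥ 2: n = 2 (giving 4).
Largest index with value ≤ 24: n = 4 (giving 16).
Indices 2 through 4: 3 terms.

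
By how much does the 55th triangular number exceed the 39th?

55·56/2 = 1540 and 39·40/2 = 780.
Difference: 1540 − 780 = 760.

760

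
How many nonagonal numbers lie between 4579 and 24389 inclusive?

The n-th nonagonal number is n(7n−5)/2.
Smallest index with value ≥ 4579: n = 37 (giving 4699).
Largest index with value ≤ 24389: n = 83 (giving 23904).
Indices 37 through 83: 47 terms.

47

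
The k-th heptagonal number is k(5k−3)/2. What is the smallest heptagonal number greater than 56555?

56776

Solve n(5n−3)/2 > 56555 for integer n.
The largest n with value ≤ 56555 is 150 (since 56025 ≤ 56555 < 56776), so the first above is n = 151, value 56776.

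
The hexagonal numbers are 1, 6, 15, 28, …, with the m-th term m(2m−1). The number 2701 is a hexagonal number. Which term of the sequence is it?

37

Set n(2n−1) = 2701, giving 2n² − n − 2701 = 0.
The discriminant is 1 + 8·2701 = 21609, and √21609 = 147.
So n = (1 + 147) / 4 = 148/4 = 37.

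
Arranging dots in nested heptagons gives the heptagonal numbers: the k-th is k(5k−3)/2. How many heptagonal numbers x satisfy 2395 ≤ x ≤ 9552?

31

The n-th heptagonal number is n(5n−3)/2.
Smallest index with value ≥ 2395: n = 32 (giving 2512).
Largest index with value ≤ 9552: n = 62 (giving 9517).
Indices 32 through 62: 31 terms.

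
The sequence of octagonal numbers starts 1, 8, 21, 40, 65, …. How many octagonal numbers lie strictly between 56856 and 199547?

The n-th octagonal number is n(3n−2).
Smallest index with value > 56856: n = 139 (giving 57685).
Largest index with value < 199547: n = 258 (giving 199176).
Indices 139 through 258: 120 terms.

120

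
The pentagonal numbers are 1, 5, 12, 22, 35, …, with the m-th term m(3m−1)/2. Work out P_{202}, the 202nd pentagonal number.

The 202nd pentagonal number is n(3n−1)/2 with n = 202.
202·(3·202 − 1)/2 = 202·605/2 = 61105.

61105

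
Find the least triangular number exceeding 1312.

1326

Solve n(n+1)/2 > 1312 for integer n.
The largest n with value ≤ 1312 is 50 (since 1275 ≤ 1312 < 1326), so the first above is n = 51, value 1326.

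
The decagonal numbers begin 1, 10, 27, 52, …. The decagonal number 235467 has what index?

243

Set n(4n−3) = 235467, giving 4n² − 3n − 235467 = 0.
So n = (3 + 1941) / 8 = 1944/8 = 243.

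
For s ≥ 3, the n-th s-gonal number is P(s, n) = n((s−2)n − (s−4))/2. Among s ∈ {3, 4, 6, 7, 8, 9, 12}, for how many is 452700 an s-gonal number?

1

s = 3: P(3, 951) = 452676 and P(3, 952) = 453628; 452700 is not s-gonal.
s = 4: P(4, 672) = 451584 and P(4, 673) = 452929; 452700 is not s-gonal.
s = 6: P(6, 476) = 452676 and P(6, 477) = 454581; 452700 is not s-gonal.
s = 7: P(7, 425) = 450925 and P(7, 426) = 453051; 452700 is not s-gonal.
s = 8: P(8, 388) = 450856 and P(8, 389) = 453185; 452700 is not s-gonal.
s = 9: P(9, 360) = 452700. ✓
s = 12: P(12, 301) = 451801 and P(12, 302) = 454812; 452700 is not s-gonal.
Hits: s ∈ {9} → 1.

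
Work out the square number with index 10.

100

The 10th square number is n² with n = 10.
10² = 100.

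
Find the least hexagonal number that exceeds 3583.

3655

Solve n(2n−1) > 3583 for integer n.
The largest n with value ≤ 3583 is 42 (since 3486 ≤ 3583 < 3655), so the first above is n = 43, value 3655.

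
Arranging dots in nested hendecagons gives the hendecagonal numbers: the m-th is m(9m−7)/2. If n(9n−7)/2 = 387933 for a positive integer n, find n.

294

Set n(9n−7)/2 = 387933, giving 9n² − 7n − 775866 = 0.
The discriminant is 49 + 72·387933 = 27931225, and √27931225 = 5285.
So n = (7 + 5285) / 18 = 5292/18 = 294.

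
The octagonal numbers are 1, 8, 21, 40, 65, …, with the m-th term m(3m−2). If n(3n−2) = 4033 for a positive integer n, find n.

Set n(3n−2) = 4033, giving 3n² − 2n − 4033 = 0.
So n = (2 + 220) / 6 = 222/6 = 37.

37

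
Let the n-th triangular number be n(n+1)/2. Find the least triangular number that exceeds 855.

861

Solve n(n+1)/2 > 855 for integer n.
The largest n with value ≤ 855 is 40 (since 820 ≤ 855 < 861), so the first above is n = 41, value 861.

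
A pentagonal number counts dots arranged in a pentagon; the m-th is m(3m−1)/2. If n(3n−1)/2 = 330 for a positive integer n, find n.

Set n(3n−1)/2 = 330, giving 3n² − n − 660 = 0.
The discriminant is 1 + 24·330 = 7921, and √7921 = 89.
So n = (1 + 89) / 6 = 90/6 = 15.

15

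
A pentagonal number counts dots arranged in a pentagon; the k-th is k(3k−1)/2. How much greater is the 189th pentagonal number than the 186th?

1686

189·(3·189 − 1)/2 = 53487 and 186·(3·186 − 1)/2 = 51801.
Difference: 53487 − 51801 = 1686.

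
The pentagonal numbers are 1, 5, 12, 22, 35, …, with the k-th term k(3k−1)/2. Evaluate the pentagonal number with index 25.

925

25·(3·25 − 1)/2 = 25·74/2 = 25·37 = 925.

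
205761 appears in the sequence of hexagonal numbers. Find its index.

Set n(2n−1) = 205761, giving 2n² − n − 205761 = 0.
So n = (1 + 1283) / 4 = 1284/4 = 321.
Check: 321·(2·321 − 1) = 205761. ✓

321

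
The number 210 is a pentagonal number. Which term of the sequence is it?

12

Set n(3n−1)/2 = 210, giving 3n² − n − 420 = 0.
The discriminant is 1 + 24·210 = 5041, and √5041 = 71.
So n = (1 + 71) / 6 = 72/6 = 12.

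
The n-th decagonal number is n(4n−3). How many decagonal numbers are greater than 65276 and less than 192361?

91

The n-th decagonal number is n(4n−3).
Smallest index with value > 65276: n = 129 (giving 66177).
Largest index with value < 192361: n = 219 (giving 191187).
Indices 129 through 219: 91 terms.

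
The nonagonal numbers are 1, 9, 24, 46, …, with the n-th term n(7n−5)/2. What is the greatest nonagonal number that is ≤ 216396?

Solve n(7n−5)/2 ≤ 216396 for integer n.
n = 249 gives 216381 ≤ 216396, while n = 250 gives 218125 > 216396; so the answer is 216381.

216381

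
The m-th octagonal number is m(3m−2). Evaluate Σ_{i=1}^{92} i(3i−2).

782874

Σ i(3i−2) = 3Σi² − 2Σi over i = 1..92.
Σi = 4278 and Σi² = 263810.
3·263810 − 2·4278 = 782874.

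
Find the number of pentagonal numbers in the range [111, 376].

8

The n-th pentagonal number is n(3n−1)/2.
Smallest index with value ≥ 111: n = 9 (giving 117).
Largest index with value ≤ 376: n = 16 (giving 376).
Indices 9 through 16: 8 terms.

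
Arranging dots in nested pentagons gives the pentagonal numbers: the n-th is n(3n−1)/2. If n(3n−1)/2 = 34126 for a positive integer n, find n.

Set n(3n−1)/2 = 34126, giving 3n² − n − 68252 = 0.
The discriminant is 1 + 24·34126 = 819025, and √819025 = 905.
So n = (1 + 905) / 6 = 906/6 = 151.

151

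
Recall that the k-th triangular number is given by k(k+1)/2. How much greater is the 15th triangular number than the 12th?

42

15·16/2 = 120 and 12·13/2 = 78.
Difference: 120 − 78 = 42.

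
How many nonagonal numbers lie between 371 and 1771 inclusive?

12

The n-th nonagonal number is n(7n−5)/2.
Smallest index with value ≥ 371: n = 11 (giving 396).
Largest index with value ≤ 1771: n = 22 (giving 1639).
Indices 11 through 22: 12 terms.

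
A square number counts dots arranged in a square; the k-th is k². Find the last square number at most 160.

Solve n² ≤ 160 for integer n.
n = 12 gives 144 ≤ 160, while n = 13 gives 169 > 160; so the answer is 144.

144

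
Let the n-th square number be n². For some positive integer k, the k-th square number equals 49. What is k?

7

We need n² = 49, so n = √49 = 7.
Check: 7² = 49. ✓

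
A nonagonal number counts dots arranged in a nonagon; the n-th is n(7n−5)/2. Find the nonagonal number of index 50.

8625

The 50th nonagonal number is n(7n−5)/2 with n = 50.
50·(7·50 − 5)/2 = 50·345/2 = 8625.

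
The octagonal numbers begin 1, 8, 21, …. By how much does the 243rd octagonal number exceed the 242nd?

1453

Consecutive octagonal numbers differ by 6n − 5: here 6·243 − 5 = 1453.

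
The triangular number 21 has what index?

Set n(n+1)/2 = 21, giving n² + n − 42 = 0.
The discriminant is 1 + 8·21 = 169, and √169 = 13.
So n = (-1 + 13) / 2 = 12/2 = 6.

6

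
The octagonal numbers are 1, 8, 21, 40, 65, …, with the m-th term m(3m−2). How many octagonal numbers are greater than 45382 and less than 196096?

The n-th octagonal number is n(3n−2).
Smallest index with value > 45382: n = 124 (giving 45880).
Largest index with value < 196096: n = 255 (giving 194565).
Indices 124 through 255: 132 terms.

132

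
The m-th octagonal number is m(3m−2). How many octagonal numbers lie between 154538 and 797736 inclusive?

289

The n-th octagonal number is n(3n−2).
Smallest index with value ≥ 154538: n = 228 (giving 155496).
Largest index with value ≤ 797736: n = 516 (giving 797736).
Indices 228 through 516: 289 terms.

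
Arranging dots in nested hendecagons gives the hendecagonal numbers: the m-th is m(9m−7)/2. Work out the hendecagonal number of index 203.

184730

The 203rd hendecagonal number is n(9n−7)/2 with n = 203.
203·(9·203 − 7)/2 = 203·1820/2 = 203·910 = 184730.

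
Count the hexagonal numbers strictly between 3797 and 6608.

The n-th hexagonal number is n(2n−1).
Smallest index with value > 3797: n = 44 (giving 3828).
Largest index with value < 6608: n = 57 (giving 6441).
Indices 44 through 57: 14 terms.

14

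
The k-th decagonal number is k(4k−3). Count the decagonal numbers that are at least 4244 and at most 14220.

The n-th decagonal number is n(4n−3).
Smallest index with value ≥ 4244: n = 33 (giving 4257).
Largest index with value ≤ 14220: n = 60 (giving 14220).
Indices 33 through 60: 28 terms.

28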